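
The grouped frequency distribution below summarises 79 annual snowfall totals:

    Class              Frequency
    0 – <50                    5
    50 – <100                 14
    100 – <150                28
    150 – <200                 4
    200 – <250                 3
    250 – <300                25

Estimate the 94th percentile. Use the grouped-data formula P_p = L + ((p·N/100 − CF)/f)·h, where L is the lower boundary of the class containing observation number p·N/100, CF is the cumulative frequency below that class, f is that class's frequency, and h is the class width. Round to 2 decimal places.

N = 79; target position k = 94/100 · 79 = 74.26.
Cumulative frequencies: 5, 19, 47, 51, 54, 79.
Observation 74.26 falls in the class 250 – <300.
L = 250, CF = 54, f = 25, h = 50.
P94 = 250 + ((74.26 − 54)/25)·50 = 250 + 40.52 = 290.52.

290.52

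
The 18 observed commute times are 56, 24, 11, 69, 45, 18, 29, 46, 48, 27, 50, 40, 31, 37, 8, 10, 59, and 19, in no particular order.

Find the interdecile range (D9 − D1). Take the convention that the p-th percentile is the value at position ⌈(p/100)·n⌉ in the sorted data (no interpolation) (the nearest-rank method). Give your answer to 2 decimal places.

Sorted: 8, 10, 11, 18, 19, 24, 27, 29, 31, 37, 40, 45, 46, 48, 50, 56, 59, 69.
n = 18.
P10: rank ⌈10/100·18⌉ = 2 → 10.
P90: rank ⌈90/100·18⌉ = 17 → 59.
Difference: 59 − 10 = 49.

49.00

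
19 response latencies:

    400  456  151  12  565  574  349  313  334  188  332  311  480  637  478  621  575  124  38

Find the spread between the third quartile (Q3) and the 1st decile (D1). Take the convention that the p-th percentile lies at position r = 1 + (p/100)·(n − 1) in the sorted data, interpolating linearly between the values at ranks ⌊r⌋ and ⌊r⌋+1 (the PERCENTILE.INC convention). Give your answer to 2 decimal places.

415.70

Sorted: 12, 38, 124, 151, 188, 311, 313, 332, 334, 349, 400, 456, 478, 480, 565, 574, 575, 621, 637.
n = 19.
P10: r = 2.8; ranks 2–3 are 38, 124; interpolating gives 106.8.
P75: r = 14.5; ranks 14–15 are 480, 565; interpolating gives 522.5.
Difference: 522.5 − 106.8 = 415.7.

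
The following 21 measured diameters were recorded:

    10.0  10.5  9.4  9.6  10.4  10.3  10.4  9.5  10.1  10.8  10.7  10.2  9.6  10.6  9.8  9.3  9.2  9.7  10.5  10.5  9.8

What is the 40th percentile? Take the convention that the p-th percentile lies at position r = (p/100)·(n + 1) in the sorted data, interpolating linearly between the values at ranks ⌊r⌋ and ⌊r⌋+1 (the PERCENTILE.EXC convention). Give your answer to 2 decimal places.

Sorted: 9.2, 9.3, 9.4, 9.5, 9.6, 9.6, 9.7, 9.8, 9.8, 10.0, 10.1, 10.2, 10.3, 10.4, 10.4, 10.5, 10.5, 10.5, 10.6, 10.7, 10.8.
n = 21.
r = (40/100)·(21 + 1) = 8.8.
Rank 8 is 9.8 and rank 9 is 9.8.
Interpolate: 9.8 + 0.8·(9.8 − 9.8) = 9.8 + 0.8·0 = 9.8.

9.80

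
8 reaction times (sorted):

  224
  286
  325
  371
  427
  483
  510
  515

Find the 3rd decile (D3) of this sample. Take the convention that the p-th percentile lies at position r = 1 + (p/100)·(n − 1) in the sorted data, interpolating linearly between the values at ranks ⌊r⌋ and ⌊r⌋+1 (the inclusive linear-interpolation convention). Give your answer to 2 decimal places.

329.60

n = 8.
r = 1 + (30/100)·(8 − 1) = 1 + 2.1 = 3.1.
Rank 3 is 325 and rank 4 is 371.
Interpolate: 325 + 0.1·(371 − 325) = 325 + 0.1·46 = 329.6.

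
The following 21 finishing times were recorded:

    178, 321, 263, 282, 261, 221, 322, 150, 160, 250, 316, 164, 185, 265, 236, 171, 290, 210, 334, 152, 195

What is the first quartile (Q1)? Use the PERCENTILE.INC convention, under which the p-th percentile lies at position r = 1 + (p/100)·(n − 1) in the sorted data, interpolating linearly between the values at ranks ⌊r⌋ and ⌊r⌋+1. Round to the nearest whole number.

Sorted: 150, 152, 160, 164, 171, 178, 185, 195, 210, 221, 236, 250, 261, 263, 265, 282, 290, 316, 321, 322, 334.
n = 21.
r = 1 + (25/100)·(21 − 1) = 1 + 5 = 6.
r is an integer, so P25 is the value at rank 6: 178.

178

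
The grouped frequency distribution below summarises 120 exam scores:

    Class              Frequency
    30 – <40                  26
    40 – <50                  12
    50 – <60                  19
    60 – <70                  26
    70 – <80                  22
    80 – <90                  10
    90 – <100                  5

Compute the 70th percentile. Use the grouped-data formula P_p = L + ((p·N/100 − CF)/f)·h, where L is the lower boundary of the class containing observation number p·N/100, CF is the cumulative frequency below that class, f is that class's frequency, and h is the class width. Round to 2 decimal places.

70.45

N = 120; target position k = 70/100 · 120 = 84.
Cumulative frequencies: 26, 38, 57, 83, 105, 115, 120.
Observation 84 falls in the class 70 – <80.
L = 70, CF = 83, f = 22, h = 10.
P70 = 70 + ((84 − 83)/22)·10 = 70 + 0.454545 = 70.4545.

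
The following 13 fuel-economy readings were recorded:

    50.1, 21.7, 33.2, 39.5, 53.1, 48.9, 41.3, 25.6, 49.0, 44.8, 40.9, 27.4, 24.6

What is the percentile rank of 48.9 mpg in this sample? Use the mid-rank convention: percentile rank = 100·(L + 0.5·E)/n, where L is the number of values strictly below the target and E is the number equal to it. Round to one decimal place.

Sorted: 21.7, 24.6, 25.6, 27.4, 33.2, 39.5, 40.9, 41.3, 44.8, 48.9, 49.0, 50.1, 53.1.
Count below 48.9: L = 9; count equal: E = 1; n = 13.
Percentile rank = 100·(9 + 0.5·1)/13 = 100·9.5/13 = 73.08.

73.1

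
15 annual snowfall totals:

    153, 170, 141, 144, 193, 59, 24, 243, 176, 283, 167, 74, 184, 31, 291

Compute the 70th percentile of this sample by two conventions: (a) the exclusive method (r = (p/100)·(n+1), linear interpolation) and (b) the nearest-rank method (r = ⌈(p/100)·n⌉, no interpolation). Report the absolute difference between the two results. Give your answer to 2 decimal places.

1.80

Sorted: 24, 31, 59, 74, 141, 144, 153, 167, 170, 176, 184, 193, 243, 283, 291.
n = 15.
(a) r = 11.2; between ranks 11 (184) and 12 (193): 185.8.
(b) the nearest-rank method: rank 11 → 184.
|185.8 − 184| = 1.8.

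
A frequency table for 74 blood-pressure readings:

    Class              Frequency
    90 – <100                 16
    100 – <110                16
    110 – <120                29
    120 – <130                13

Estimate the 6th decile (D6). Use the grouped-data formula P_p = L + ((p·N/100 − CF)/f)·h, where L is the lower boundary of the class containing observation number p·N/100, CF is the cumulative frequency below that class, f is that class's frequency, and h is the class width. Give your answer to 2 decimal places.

114.28

N = 74; target position k = 60/100 · 74 = 44.4.
Cumulative frequencies: 16, 32, 61, 74.
Observation 44.4 falls in the class 110 – <120.
L = 110, CF = 32, f = 29, h = 10.
P60 = 110 + ((44.4 − 32)/29)·10 = 110 + 4.27586 = 114.276.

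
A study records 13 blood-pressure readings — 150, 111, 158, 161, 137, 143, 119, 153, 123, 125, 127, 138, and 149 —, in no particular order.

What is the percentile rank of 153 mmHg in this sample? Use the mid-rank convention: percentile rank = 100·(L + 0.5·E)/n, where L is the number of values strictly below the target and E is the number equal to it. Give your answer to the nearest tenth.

Sorted: 111, 119, 123, 125, 127, 137, 138, 143, 149, 150, 153, 158, 161.
Count below 153: L = 10; count equal: E = 1; n = 13.
Percentile rank = 100·(10 + 0.5·1)/13 = 100·10.5/13 = 80.77.

80.8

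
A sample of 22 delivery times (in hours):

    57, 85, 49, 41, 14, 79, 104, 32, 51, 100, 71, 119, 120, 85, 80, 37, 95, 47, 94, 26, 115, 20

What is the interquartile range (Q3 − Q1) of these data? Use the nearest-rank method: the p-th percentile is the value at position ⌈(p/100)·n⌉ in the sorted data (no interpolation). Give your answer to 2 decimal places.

54.00

Sorted: 14, 20, 26, 32, 37, 41, 47, 49, 51, 57, 71, 79, 80, 85, 85, 94, 95, 100, 104, 115, 119, 120.
n = 22.
P25: rank ⌈25/100·22⌉ = 6 → 41.
P75: rank ⌈75/100·22⌉ = 17 → 95.
Difference: 95 − 41 = 54.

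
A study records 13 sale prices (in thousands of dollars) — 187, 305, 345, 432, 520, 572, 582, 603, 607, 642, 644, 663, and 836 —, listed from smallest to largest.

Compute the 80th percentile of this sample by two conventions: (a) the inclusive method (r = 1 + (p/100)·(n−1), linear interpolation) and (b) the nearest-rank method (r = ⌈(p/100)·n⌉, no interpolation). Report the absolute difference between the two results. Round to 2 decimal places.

0.80

n = 13.
(a) r = 10.6; between ranks 10 (642) and 11 (644): 643.2.
(b) the nearest-rank method: rank 11 → 644.
|643.2 − 644| = 0.8.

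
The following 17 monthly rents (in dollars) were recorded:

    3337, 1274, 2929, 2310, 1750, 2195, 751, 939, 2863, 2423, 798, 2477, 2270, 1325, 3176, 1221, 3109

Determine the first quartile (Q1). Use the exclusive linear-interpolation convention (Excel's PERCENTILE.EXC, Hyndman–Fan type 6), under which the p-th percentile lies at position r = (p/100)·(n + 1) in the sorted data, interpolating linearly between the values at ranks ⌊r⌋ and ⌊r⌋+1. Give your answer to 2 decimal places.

1247.50

Sorted: 751, 798, 939, 1221, 1274, 1325, 1750, 2195, 2270, 2310, 2423, 2477, 2863, 2929, 3109, 3176, 3337.
n = 17.
r = (25/100)·(17 + 1) = 4.5.
Rank 4 is 1221 and rank 5 is 1274.
Interpolate: 1221 + 0.5·(1274 − 1221) = 1221 + 0.5·53 = 1247.5.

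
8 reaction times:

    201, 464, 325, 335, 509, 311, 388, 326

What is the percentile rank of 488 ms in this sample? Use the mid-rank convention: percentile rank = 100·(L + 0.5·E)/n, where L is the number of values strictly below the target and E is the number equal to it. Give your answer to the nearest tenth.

87.5

Sorted: 201, 311, 325, 326, 335, 388, 464, 509.
Count below 488: L = 7; count equal: E = 0; n = 8.
Percentile rank = 100·(7 + 0.5·0)/8 = 100·7/8 = 87.5.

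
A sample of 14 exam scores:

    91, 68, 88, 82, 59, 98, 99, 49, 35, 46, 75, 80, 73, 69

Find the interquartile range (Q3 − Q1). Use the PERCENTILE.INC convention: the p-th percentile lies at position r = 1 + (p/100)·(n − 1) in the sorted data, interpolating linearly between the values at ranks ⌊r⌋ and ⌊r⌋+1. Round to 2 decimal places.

Sorted: 35, 46, 49, 59, 68, 69, 73, 75, 80, 82, 88, 91, 98, 99.
n = 14.
P25: r = 4.25; ranks 4–5 are 59, 68; interpolating gives 61.25.
P75: r = 10.75; ranks 10–11 are 82, 88; interpolating gives 86.5.
Difference: 86.5 − 61.25 = 25.25.

25.25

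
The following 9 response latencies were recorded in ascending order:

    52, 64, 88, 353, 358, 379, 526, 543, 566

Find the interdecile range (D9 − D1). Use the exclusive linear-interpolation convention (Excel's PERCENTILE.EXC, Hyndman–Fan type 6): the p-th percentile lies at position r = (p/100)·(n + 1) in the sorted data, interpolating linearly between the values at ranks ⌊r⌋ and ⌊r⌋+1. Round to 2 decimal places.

514.00

n = 9.
P10: r = 1 (integer) → 52.
P90: r = 9 (integer) → 566.
Difference: 566 − 52 = 514.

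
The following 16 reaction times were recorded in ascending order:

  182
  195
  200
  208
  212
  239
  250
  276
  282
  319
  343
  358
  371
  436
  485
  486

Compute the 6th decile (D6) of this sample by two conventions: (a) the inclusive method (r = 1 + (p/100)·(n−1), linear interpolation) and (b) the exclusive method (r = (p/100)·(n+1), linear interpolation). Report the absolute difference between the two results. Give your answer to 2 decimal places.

n = 16.
(a) r = 10 → value at rank 10 = 319.
(b) r = 10.2; between ranks 10 (319) and 11 (343): 323.8.
|319 − 323.8| = 4.8.

4.80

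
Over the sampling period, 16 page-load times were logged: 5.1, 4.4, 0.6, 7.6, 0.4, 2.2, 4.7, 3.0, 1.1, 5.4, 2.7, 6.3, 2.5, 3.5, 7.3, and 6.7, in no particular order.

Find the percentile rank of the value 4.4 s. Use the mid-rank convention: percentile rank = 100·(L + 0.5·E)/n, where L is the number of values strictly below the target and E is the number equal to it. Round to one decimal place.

Sorted: 0.4, 0.6, 1.1, 2.2, 2.5, 2.7, 3.0, 3.5, 4.4, 4.7, 5.1, 5.4, 6.3, 6.7, 7.3, 7.6.
Count below 4.4: L = 8; count equal: E = 1; n = 16.
Percentile rank = 100·(8 + 0.5·1)/16 = 100·8.5/16 = 53.12.

53.1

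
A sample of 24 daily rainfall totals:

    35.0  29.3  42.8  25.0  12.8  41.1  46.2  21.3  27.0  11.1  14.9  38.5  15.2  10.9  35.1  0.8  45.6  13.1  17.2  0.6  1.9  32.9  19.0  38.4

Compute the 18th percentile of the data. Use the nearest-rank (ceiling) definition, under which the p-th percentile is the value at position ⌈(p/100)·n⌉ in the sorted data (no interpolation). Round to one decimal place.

Sorted: 0.6, 0.8, 1.9, 10.9, 11.1, 12.8, 13.1, 14.9, 15.2, 17.2, 19.0, 21.3, 25.0, 27.0, 29.3, 32.9, 35.0, 35.1, 38.4, 38.5, 41.1, 42.8, 45.6, 46.2.
n = 24.
Position = ⌈18/100 · 24⌉ = ⌈4.32⌉ = 5.
The value at rank 5 is 11.1.

11.1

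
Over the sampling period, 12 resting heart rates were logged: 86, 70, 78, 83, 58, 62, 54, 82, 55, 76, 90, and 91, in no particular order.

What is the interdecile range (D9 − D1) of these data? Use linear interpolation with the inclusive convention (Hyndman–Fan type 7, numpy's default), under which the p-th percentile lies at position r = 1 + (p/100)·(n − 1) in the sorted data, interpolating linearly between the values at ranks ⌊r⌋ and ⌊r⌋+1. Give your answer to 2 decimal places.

34.30

Sorted: 54, 55, 58, 62, 70, 76, 78, 82, 83, 86, 90, 91.
n = 12.
P10: r = 2.1; ranks 2–3 are 55, 58; interpolating gives 55.3.
P90: r = 10.9; ranks 10–11 are 86, 90; interpolating gives 89.6.
Difference: 89.6 − 55.3 = 34.3.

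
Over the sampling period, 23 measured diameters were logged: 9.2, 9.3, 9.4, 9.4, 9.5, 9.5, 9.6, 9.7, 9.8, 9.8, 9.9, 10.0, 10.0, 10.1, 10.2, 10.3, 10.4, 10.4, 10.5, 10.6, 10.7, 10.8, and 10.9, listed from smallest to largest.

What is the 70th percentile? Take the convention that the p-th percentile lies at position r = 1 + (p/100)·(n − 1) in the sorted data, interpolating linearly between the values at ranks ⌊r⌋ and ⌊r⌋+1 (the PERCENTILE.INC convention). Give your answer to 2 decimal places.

10.34

n = 23.
r = 1 + (70/100)·(23 − 1) = 1 + 15.4 = 16.4.
Rank 16 is 10.3 and rank 17 is 10.4.
Interpolate: 10.3 + 0.4·(10.4 − 10.3) = 10.3 + 0.4·0.1 = 10.34.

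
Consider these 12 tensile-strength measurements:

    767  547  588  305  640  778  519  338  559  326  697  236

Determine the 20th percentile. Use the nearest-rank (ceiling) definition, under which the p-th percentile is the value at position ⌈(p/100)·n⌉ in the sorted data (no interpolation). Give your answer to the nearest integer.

Sorted: 236, 305, 326, 338, 519, 547, 559, 588, 640, 697, 767, 778.
n = 12.
Position = ⌈20/100 · 12⌉ = ⌈2.4⌉ = 3.
The value at rank 3 is 326.

326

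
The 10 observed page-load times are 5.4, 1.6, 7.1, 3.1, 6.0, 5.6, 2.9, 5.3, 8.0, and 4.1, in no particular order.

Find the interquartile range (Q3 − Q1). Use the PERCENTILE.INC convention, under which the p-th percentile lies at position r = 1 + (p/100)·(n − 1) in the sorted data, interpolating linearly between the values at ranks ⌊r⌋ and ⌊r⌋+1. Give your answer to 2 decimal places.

Sorted: 1.6, 2.9, 3.1, 4.1, 5.3, 5.4, 5.6, 6.0, 7.1, 8.0.
n = 10.
P25: r = 3.25; ranks 3–4 are 3.1, 4.1; interpolating gives 3.35.
P75: r = 7.75; ranks 7–8 are 5.6, 6.0; interpolating gives 5.9.
Difference: 5.9 − 3.35 = 2.55.

2.55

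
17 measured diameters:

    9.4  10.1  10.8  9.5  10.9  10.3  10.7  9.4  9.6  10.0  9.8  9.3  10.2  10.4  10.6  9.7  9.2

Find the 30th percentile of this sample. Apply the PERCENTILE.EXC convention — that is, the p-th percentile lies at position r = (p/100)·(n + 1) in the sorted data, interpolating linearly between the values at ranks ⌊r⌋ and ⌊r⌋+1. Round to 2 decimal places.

9.54

Sorted: 9.2, 9.3, 9.4, 9.4, 9.5, 9.6, 9.7, 9.8, 10.0, 10.1, 10.2, 10.3, 10.4, 10.6, 10.7, 10.8, 10.9.
n = 17.
r = (30/100)·(17 + 1) = 5.4.
Rank 5 is 9.5 and rank 6 is 9.6.
Interpolate: 9.5 + 0.4·(9.6 − 9.5) = 9.5 + 0.4·0.1 = 9.54.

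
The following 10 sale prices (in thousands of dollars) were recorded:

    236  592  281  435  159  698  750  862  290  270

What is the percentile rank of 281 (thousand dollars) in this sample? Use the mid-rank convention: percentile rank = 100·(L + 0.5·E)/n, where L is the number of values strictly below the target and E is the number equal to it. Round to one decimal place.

Sorted: 159, 236, 270, 281, 290, 435, 592, 698, 750, 862.
Count below 281: L = 3; count equal: E = 1; n = 10.
Percentile rank = 100·(3 + 0.5·1)/10 = 100·3.5/10 = 35.

35.0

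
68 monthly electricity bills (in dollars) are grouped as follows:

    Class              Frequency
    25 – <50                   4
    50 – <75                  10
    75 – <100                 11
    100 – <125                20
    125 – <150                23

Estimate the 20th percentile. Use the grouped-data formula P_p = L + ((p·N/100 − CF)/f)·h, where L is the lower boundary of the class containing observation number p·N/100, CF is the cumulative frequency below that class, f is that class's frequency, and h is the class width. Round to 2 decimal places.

N = 68; target position k = 20/100 · 68 = 13.6.
Cumulative frequencies: 4, 14, 25, 45, 68.
Observation 13.6 falls in the class 50 – <75.
L = 50, CF = 4, f = 10, h = 25.
P20 = 50 + ((13.6 − 4)/10)·25 = 50 + 24 = 74.

74.00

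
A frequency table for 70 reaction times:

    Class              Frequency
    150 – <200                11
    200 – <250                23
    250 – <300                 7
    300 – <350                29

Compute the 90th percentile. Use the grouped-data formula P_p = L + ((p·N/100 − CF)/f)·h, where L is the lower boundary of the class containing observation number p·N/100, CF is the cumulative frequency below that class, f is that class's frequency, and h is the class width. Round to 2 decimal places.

337.93

N = 70; target position k = 90/100 · 70 = 63.
Cumulative frequencies: 11, 34, 41, 70.
Observation 63 falls in the class 300 – <350.
L = 300, CF = 41, f = 29, h = 50.
P90 = 300 + ((63 − 41)/29)·50 = 300 + 37.931 = 337.931.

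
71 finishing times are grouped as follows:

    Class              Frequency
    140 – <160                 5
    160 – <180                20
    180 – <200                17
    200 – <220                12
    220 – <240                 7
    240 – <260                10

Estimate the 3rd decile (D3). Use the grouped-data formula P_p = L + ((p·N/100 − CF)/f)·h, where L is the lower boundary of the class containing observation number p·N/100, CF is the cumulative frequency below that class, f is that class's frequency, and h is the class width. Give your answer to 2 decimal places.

N = 71; target position k = 30/100 · 71 = 21.3.
Cumulative frequencies: 5, 25, 42, 54, 61, 71.
Observation 21.3 falls in the class 160 – <180.
L = 160, CF = 5, f = 20, h = 20.
P30 = 160 + ((21.3 − 5)/20)·20 = 160 + 16.3 = 176.3.

176.30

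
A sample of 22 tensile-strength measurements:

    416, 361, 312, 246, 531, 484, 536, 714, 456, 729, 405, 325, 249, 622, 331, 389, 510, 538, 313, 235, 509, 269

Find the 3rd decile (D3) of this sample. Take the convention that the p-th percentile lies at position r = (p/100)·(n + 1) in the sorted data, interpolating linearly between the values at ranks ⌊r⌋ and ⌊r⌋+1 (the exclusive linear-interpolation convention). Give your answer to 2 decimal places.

Sorted: 235, 246, 249, 269, 312, 313, 325, 331, 361, 389, 405, 416, 456, 484, 509, 510, 531, 536, 538, 622, 714, 729.
n = 22.
r = (30/100)·(22 + 1) = 6.9.
Rank 6 is 313 and rank 7 is 325.
Interpolate: 313 + 0.9·(325 − 313) = 313 + 0.9·12 = 323.8.

323.80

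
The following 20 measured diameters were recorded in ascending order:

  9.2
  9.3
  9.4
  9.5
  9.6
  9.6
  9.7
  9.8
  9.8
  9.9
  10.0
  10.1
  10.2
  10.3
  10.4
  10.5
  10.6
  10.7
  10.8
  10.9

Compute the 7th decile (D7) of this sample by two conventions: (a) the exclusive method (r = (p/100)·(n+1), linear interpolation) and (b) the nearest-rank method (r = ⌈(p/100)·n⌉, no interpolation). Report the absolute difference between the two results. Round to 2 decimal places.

n = 20.
(a) r = 14.7; between ranks 14 (10.3) and 15 (10.4): 10.37.
(b) the nearest-rank method: rank 14 → 10.3.
|10.37 − 10.3| = 0.07.

0.07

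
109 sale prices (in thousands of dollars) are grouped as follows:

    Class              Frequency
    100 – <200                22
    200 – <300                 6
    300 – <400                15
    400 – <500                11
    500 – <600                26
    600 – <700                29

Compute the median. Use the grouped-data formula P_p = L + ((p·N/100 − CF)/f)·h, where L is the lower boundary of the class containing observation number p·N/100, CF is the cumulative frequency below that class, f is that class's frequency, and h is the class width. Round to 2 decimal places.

N = 109; target position k = 50/100 · 109 = 54.5.
Cumulative frequencies: 22, 28, 43, 54, 80, 109.
Observation 54.5 falls in the class 500 – <600.
L = 500, CF = 54, f = 26, h = 100.
P50 = 500 + ((54.5 − 54)/26)·100 = 500 + 1.92308 = 501.923.

501.92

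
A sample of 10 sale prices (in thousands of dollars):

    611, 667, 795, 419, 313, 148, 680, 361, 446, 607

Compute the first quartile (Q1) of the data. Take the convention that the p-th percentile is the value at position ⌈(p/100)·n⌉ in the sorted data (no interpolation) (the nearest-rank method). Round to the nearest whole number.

Sorted: 148, 313, 361, 419, 446, 607, 611, 667, 680, 795.
n = 10.
Position = ⌈25/100 · 10⌉ = ⌈2.5⌉ = 3.
The value at rank 3 is 361.

361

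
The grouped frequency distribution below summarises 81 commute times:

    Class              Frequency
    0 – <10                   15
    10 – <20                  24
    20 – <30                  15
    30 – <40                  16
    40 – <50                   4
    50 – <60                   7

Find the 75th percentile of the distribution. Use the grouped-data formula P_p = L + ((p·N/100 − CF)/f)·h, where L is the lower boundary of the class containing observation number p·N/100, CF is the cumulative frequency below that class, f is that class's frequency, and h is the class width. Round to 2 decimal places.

N = 81; target position k = 75/100 · 81 = 60.75.
Cumulative frequencies: 15, 39, 54, 70, 74, 81.
Observation 60.75 falls in the class 30 – <40.
L = 30, CF = 54, f = 16, h = 10.
P75 = 30 + ((60.75 − 54)/16)·10 = 30 + 4.21875 = 34.2188.

34.22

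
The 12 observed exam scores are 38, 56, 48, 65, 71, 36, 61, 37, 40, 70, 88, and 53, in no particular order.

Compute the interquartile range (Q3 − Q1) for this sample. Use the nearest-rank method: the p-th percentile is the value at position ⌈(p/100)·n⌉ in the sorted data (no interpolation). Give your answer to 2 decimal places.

27.00

Sorted: 36, 37, 38, 40, 48, 53, 56, 61, 65, 70, 71, 88.
n = 12.
P25: rank ⌈25/100·12⌉ = 3 → 38.
P75: rank ⌈75/100·12⌉ = 9 → 65.
Difference: 65 − 38 = 27.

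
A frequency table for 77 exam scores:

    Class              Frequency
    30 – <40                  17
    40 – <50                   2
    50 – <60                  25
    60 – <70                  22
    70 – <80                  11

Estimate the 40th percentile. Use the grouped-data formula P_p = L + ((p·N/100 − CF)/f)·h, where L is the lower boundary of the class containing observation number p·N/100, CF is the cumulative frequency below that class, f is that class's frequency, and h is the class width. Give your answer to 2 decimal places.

54.72

N = 77; target position k = 40/100 · 77 = 30.8.
Cumulative frequencies: 17, 19, 44, 66, 77.
Observation 30.8 falls in the class 50 – <60.
L = 50, CF = 19, f = 25, h = 10.
P40 = 50 + ((30.8 − 19)/25)·10 = 50 + 4.72 = 54.72.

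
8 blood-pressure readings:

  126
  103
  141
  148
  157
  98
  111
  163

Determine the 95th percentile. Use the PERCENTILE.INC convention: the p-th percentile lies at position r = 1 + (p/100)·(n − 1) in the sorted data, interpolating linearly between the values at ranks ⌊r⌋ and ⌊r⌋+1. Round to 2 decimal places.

Sorted: 98, 103, 111, 126, 141, 148, 157, 163.
n = 8.
r = 1 + (95/100)·(8 − 1) = 1 + 6.65 = 7.65.
Rank 7 is 157 and rank 8 is 163.
Interpolate: 157 + 0.65·(163 − 157) = 157 + 0.65·6 = 160.9.

160.90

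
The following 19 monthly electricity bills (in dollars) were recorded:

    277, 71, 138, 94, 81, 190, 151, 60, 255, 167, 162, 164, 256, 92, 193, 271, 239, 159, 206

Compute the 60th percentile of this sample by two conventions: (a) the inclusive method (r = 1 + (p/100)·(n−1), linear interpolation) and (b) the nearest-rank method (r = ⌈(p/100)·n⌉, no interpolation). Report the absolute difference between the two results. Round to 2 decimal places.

Sorted: 60, 71, 81, 92, 94, 138, 151, 159, 162, 164, 167, 190, 193, 206, 239, 255, 256, 271, 277.
n = 19.
(a) r = 11.8; between ranks 11 (167) and 12 (190): 185.4.
(b) the nearest-rank method: rank 12 → 190.
|185.4 − 190| = 4.6.

4.60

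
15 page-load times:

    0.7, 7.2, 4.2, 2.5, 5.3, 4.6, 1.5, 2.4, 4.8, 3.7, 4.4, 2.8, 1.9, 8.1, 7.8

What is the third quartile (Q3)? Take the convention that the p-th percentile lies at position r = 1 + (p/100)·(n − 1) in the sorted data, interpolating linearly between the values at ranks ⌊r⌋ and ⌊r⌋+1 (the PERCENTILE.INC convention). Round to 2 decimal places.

5.05

Sorted: 0.7, 1.5, 1.9, 2.4, 2.5, 2.8, 3.7, 4.2, 4.4, 4.6, 4.8, 5.3, 7.2, 7.8, 8.1.
n = 15.
r = 1 + (75/100)·(15 − 1) = 1 + 10.5 = 11.5.
Rank 11 is 4.8 and rank 12 is 5.3.
Interpolate: 4.8 + 0.5·(5.3 − 4.8) = 4.8 + 0.5·0.5 = 5.05.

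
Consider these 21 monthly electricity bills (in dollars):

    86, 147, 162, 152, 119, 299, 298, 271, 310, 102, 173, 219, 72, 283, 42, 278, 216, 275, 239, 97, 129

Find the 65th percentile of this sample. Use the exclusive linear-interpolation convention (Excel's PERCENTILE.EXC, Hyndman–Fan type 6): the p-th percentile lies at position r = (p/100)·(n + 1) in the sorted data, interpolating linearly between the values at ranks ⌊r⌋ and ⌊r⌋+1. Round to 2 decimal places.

Sorted: 42, 72, 86, 97, 102, 119, 129, 147, 152, 162, 173, 216, 219, 239, 271, 275, 278, 283, 298, 299, 310.
n = 21.
r = (65/100)·(21 + 1) = 14.3.
Rank 14 is 239 and rank 15 is 271.
Interpolate: 239 + 0.3·(271 − 239) = 239 + 0.3·32 = 248.6.

248.60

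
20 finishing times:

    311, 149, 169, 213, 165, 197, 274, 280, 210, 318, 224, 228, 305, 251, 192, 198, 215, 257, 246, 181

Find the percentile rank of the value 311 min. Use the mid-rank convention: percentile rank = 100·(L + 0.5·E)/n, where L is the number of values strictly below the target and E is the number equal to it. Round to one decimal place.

Sorted: 149, 165, 169, 181, 192, 197, 198, 210, 213, 215, 224, 228, 246, 251, 257, 274, 280, 305, 311, 318.
Count below 311: L = 18; count equal: E = 1; n = 20.
Percentile rank = 100·(18 + 0.5·1)/20 = 100·18.5/20 = 92.5.

92.5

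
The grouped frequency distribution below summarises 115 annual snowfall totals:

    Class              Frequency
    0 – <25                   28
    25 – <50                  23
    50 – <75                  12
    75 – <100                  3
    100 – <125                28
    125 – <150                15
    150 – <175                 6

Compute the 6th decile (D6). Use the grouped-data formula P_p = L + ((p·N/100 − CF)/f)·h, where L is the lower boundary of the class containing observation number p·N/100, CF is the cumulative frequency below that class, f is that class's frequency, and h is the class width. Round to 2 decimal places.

102.68

N = 115; target position k = 60/100 · 115 = 69.
Cumulative frequencies: 28, 51, 63, 66, 94, 109, 115.
Observation 69 falls in the class 100 – <125.
L = 100, CF = 66, f = 28, h = 25.
P60 = 100 + ((69 − 66)/28)·25 = 100 + 2.67857 = 102.679.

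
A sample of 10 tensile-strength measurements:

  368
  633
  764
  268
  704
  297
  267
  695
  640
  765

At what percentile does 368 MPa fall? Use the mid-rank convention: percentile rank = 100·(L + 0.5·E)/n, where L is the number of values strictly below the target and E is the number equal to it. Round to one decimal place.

Sorted: 267, 268, 297, 368, 633, 640, 695, 704, 764, 765.
Count below 368: L = 3; count equal: E = 1; n = 10.
Percentile rank = 100·(3 + 0.5·1)/10 = 100·3.5/10 = 35.

35.0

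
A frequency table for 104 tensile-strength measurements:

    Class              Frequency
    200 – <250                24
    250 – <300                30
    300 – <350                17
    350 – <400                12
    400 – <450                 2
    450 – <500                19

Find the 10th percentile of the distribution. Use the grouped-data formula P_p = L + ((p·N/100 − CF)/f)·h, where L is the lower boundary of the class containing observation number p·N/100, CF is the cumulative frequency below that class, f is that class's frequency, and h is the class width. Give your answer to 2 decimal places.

221.67

N = 104; target position k = 10/100 · 104 = 10.4.
Cumulative frequencies: 24, 54, 71, 83, 85, 104.
Observation 10.4 falls in the class 200 – <250.
L = 200, CF = 0, f = 24, h = 50.
P10 = 200 + ((10.4 − 0)/24)·50 = 200 + 21.6667 = 221.667.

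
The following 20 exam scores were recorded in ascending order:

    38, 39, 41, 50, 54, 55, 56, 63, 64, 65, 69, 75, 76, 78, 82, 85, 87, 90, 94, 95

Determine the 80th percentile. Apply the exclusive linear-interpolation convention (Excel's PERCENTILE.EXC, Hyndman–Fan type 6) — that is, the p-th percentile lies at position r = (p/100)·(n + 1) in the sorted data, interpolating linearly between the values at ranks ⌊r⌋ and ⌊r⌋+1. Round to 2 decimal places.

86.60

n = 20.
r = (80/100)·(20 + 1) = 16.8.
Rank 16 is 85 and rank 17 is 87.
Interpolate: 85 + 0.8·(87 − 85) = 85 + 0.8·2 = 86.6.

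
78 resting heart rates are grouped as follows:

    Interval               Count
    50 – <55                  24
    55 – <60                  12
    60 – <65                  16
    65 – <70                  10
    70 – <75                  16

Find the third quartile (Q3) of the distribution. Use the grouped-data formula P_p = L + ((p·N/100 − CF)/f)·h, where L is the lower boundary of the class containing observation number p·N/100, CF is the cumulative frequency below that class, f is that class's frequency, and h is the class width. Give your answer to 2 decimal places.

68.25

N = 78; target position k = 75/100 · 78 = 58.5.
Cumulative frequencies: 24, 36, 52, 62, 78.
Observation 58.5 falls in the class 65 – <70.
L = 65, CF = 52, f = 10, h = 5.
P75 = 65 + ((58.5 − 52)/10)·5 = 65 + 3.25 = 68.25.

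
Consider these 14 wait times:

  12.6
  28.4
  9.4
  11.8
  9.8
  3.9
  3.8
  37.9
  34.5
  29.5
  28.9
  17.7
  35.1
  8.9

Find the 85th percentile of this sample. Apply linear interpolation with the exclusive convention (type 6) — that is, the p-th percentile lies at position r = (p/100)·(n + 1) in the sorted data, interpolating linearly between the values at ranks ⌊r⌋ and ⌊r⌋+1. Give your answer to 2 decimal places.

Sorted: 3.8, 3.9, 8.9, 9.4, 9.8, 11.8, 12.6, 17.7, 28.4, 28.9, 29.5, 34.5, 35.1, 37.9.
n = 14.
r = (85/100)·(14 + 1) = 12.75.
Rank 12 is 34.5 and rank 13 is 35.1.
Interpolate: 34.5 + 0.75·(35.1 − 34.5) = 34.5 + 0.75·0.6 = 34.95.

34.95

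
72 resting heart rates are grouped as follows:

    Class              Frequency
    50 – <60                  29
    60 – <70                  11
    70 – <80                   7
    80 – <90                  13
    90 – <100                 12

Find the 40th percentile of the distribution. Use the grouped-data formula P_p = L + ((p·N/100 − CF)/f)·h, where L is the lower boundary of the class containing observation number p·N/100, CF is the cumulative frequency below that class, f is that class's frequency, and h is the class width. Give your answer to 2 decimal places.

59.93

N = 72; target position k = 40/100 · 72 = 28.8.
Cumulative frequencies: 29, 40, 47, 60, 72.
Observation 28.8 falls in the class 50 – <60.
L = 50, CF = 0, f = 29, h = 10.
P40 = 50 + ((28.8 − 0)/29)·10 = 50 + 9.93103 = 59.931.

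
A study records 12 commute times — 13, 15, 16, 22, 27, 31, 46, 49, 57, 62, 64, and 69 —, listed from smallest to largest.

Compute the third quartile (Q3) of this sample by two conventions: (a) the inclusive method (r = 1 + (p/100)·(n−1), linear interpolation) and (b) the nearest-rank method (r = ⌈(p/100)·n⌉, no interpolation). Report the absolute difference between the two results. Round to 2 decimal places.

n = 12.
(a) r = 9.25; between ranks 9 (57) and 10 (62): 58.25.
(b) the nearest-rank method: rank 9 → 57.
|58.25 − 57| = 1.25.

1.25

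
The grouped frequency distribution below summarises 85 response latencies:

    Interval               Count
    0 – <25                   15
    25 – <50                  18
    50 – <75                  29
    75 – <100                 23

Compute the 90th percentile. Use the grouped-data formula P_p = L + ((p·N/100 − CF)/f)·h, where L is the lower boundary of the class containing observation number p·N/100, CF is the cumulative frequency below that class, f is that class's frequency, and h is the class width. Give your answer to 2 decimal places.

N = 85; target position k = 90/100 · 85 = 76.5.
Cumulative frequencies: 15, 33, 62, 85.
Observation 76.5 falls in the class 75 – <100.
L = 75, CF = 62, f = 23, h = 25.
P90 = 75 + ((76.5 − 62)/23)·25 = 75 + 15.7609 = 90.7609.

90.76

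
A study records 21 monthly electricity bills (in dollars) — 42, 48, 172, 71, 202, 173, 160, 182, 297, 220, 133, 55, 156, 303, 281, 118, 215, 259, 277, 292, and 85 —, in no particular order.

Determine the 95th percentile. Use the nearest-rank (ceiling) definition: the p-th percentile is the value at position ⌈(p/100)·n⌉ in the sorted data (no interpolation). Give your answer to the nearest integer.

Sorted: 42, 48, 55, 71, 85, 118, 133, 156, 160, 172, 173, 182, 202, 215, 220, 259, 277, 281, 292, 297, 303.
n = 21.
Position = ⌈95/100 · 21⌉ = ⌈19.95⌉ = 20.
The value at rank 20 is 297.

297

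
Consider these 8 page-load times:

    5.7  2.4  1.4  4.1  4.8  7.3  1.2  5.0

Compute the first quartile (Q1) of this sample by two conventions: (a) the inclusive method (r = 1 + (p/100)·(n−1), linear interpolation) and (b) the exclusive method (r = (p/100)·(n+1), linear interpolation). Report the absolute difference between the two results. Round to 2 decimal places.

0.50

Sorted: 1.2, 1.4, 2.4, 4.1, 4.8, 5.0, 5.7, 7.3.
n = 8.
(a) r = 2.75; between ranks 2 (1.4) and 3 (2.4): 2.15.
(b) r = 2.25; between ranks 2 (1.4) and 3 (2.4): 1.65.
|2.15 − 1.65| = 0.5.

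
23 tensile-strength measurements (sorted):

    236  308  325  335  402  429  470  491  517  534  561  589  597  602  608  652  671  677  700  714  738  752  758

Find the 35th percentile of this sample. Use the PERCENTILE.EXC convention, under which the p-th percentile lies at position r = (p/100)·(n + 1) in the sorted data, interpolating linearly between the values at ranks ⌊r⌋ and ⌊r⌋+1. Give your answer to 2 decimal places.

n = 23.
r = (35/100)·(23 + 1) = 8.4.
Rank 8 is 491 and rank 9 is 517.
Interpolate: 491 + 0.4·(517 − 491) = 491 + 0.4·26 = 501.4.

501.40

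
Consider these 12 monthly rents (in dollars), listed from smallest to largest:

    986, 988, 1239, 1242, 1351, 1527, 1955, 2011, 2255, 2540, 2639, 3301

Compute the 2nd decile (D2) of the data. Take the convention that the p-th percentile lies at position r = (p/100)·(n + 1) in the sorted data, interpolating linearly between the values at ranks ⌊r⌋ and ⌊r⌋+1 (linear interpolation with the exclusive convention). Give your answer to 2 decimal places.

n = 12.
r = (20/100)·(12 + 1) = 2.6.
Rank 2 is 988 and rank 3 is 1239.
Interpolate: 988 + 0.6·(1239 − 988) = 988 + 0.6·251 = 1138.6.

1138.60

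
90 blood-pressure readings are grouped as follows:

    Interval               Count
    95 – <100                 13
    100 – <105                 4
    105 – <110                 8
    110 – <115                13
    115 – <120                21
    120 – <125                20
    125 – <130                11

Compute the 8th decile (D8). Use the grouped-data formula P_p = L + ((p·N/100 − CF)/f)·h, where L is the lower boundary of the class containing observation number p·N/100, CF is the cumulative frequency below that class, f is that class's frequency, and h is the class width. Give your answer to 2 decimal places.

N = 90; target position k = 80/100 · 90 = 72.
Cumulative frequencies: 13, 17, 25, 38, 59, 79, 90.
Observation 72 falls in the class 120 – <125.
L = 120, CF = 59, f = 20, h = 5.
P80 = 120 + ((72 − 59)/20)·5 = 120 + 3.25 = 123.25.

123.25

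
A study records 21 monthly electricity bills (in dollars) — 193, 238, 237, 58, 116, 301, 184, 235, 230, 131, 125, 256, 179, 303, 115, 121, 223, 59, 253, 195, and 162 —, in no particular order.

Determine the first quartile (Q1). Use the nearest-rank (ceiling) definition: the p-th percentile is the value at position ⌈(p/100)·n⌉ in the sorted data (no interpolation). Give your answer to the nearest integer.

125

Sorted: 58, 59, 115, 116, 121, 125, 131, 162, 179, 184, 193, 195, 223, 230, 235, 237, 238, 253, 256, 301, 303.
n = 21.
Position = ⌈25/100 · 21⌉ = ⌈5.25⌉ = 6.
The value at rank 6 is 125.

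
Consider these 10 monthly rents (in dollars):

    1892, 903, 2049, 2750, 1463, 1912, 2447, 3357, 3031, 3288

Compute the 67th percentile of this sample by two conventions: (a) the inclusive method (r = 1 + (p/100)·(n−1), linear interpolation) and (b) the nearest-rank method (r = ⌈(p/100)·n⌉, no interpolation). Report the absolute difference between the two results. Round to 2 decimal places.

Sorted: 903, 1463, 1892, 1912, 2049, 2447, 2750, 3031, 3288, 3357.
n = 10.
(a) r = 7.03; between ranks 7 (2750) and 8 (3031): 2758.43.
(b) the nearest-rank method: rank 7 → 2750.
|2758.43 − 2750| = 8.43.

8.43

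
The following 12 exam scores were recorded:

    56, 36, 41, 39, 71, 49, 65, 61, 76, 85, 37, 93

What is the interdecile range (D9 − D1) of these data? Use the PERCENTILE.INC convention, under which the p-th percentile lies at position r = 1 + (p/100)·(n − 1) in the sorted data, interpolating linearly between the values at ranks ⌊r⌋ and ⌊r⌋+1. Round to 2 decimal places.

Sorted: 36, 37, 39, 41, 49, 56, 61, 65, 71, 76, 85, 93.
n = 12.
P10: r = 2.1; ranks 2–3 are 37, 39; interpolating gives 37.2.
P90: r = 10.9; ranks 10–11 are 76, 85; interpolating gives 84.1.
Difference: 84.1 − 37.2 = 46.9.

46.90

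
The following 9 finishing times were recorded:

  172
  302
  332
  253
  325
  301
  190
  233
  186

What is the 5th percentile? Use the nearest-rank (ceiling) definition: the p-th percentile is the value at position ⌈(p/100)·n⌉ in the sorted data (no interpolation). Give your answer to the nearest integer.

172

Sorted: 172, 186, 190, 233, 253, 301, 302, 325, 332.
n = 9.
Position = ⌈5/100 · 9⌉ = ⌈0.45⌉ = 1.
The value at rank 1 is 172.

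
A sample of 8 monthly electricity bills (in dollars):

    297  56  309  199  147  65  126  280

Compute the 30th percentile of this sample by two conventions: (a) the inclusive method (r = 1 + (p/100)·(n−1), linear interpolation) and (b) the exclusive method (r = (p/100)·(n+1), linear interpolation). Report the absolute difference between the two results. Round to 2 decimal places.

Sorted: 56, 65, 126, 147, 199, 280, 297, 309.
n = 8.
(a) r = 3.1; between ranks 3 (126) and 4 (147): 128.1.
(b) r = 2.7; between ranks 2 (65) and 3 (126): 107.7.
|128.1 − 107.7| = 20.4.

20.40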